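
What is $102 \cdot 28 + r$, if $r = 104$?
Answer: $2960$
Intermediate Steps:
$102 \cdot 28 + r = 102 \cdot 28 + 104 = 2856 + 104 = 2960$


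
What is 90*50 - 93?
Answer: 4407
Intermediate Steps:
90*50 - 93 = 4500 - 93 = 4407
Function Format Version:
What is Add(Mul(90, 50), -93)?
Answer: 4407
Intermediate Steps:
Add(Mul(90, 50), -93) = Add(4500, -93) = 4407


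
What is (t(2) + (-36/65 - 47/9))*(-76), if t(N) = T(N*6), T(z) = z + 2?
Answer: -365636/585 ≈ -625.02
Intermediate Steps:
T(z) = 2 + z
t(N) = 2 + 6*N (t(N) = 2 + N*6 = 2 + 6*N)
(t(2) + (-36/65 - 47/9))*(-76) = ((2 + 6*2) + (-36/65 - 47/9))*(-76) = ((2 + 12) + (-36*1/65 - 47*⅑))*(-76) = (14 + (-36/65 - 47/9))*(-76) = (14 - 3379/585)*(-76) = (4811/585)*(-76) = -365636/585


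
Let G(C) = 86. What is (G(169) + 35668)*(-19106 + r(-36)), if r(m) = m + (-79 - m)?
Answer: -685940490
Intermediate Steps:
r(m) = -79
(G(169) + 35668)*(-19106 + r(-36)) = (86 + 35668)*(-19106 - 79) = 35754*(-19185) = -685940490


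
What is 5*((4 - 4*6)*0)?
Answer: 0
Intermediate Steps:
5*((4 - 4*6)*0) = 5*((4 - 24)*0) = 5*(-20*0) = 5*0 = 0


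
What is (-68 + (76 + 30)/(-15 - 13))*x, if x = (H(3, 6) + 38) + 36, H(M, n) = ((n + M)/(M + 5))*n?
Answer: -324615/56 ≈ -5796.7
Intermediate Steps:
H(M, n) = n*(M + n)/(5 + M) (H(M, n) = ((M + n)/(5 + M))*n = n*(M + n)/(5 + M))
x = 323/4 (x = (6*(3 + 6)/(5 + 3) + 38) + 36 = (6*9/8 + 38) + 36 = (6*(⅛)*9 + 38) + 36 = (27/4 + 38) + 36 = 179/4 + 36 = 323/4 ≈ 80.750)
(-68 + (76 + 30)/(-15 - 13))*x = (-68 + (76 + 30)/(-15 - 13))*(323/4) = (-68 + 106/(-28))*(323/4) = (-68 + 106*(-1/28))*(323/4) = (-68 - 53/14)*(323/4) = -1005/14*323/4 = -324615/56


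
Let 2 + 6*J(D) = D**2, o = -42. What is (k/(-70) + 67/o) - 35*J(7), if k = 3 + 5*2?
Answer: -57949/210 ≈ -275.95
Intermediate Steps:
k = 13 (k = 3 + 10 = 13)
J(D) = -1/3 + D**2/6
(k/(-70) + 67/o) - 35*J(7) = (13/(-70) + 67/(-42)) - 35*(-1/3 + (1/6)*7**2) = (13*(-1/70) + 67*(-1/42)) - 35*(-1/3 + (1/6)*49) = (-13/70 - 67/42) - 35*(-1/3 + 49/6) = -187/105 - 35*47/6 = -187/105 - 1645/6 = -57949/210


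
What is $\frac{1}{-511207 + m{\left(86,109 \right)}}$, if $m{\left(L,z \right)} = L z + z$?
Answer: $- \frac{1}{501724} \approx -1.9931 \cdot 10^{-6}$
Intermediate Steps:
$m{\left(L,z \right)} = z + L z$
$\frac{1}{-511207 + m{\left(86,109 \right)}} = \frac{1}{-511207 + 109 \left(1 + 86\right)} = \frac{1}{-511207 + 109 \cdot 87} = \frac{1}{-511207 + 9483} = \frac{1}{-501724} = - \frac{1}{501724}$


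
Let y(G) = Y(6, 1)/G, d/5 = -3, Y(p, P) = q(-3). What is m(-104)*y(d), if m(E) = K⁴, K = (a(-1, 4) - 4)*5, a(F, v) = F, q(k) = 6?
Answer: -156250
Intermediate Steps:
Y(p, P) = 6
d = -15 (d = 5*(-3) = -15)
y(G) = 6/G
K = -25 (K = (-1 - 4)*5 = -5*5 = -25)
m(E) = 390625 (m(E) = (-25)⁴ = 390625)
m(-104)*y(d) = 390625*(6/(-15)) = 390625*(6*(-1/15)) = 390625*(-⅖) = -156250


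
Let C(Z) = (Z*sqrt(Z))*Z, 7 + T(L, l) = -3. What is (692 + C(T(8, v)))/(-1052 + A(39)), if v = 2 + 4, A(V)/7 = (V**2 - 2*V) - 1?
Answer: 346/4521 + 50*I*sqrt(10)/4521 ≈ 0.076532 + 0.034973*I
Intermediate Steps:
A(V) = -7 - 14*V + 7*V**2 (A(V) = 7*((V**2 - 2*V) - 1) = 7*(-1 + V**2 - 2*V) = -7 - 14*V + 7*V**2)
v = 6
T(L, l) = -10 (T(L, l) = -7 - 3 = -10)
C(Z) = Z**(5/2) (C(Z) = Z**(3/2)*Z = Z**(5/2))
(692 + C(T(8, v)))/(-1052 + A(39)) = (692 + (-10)**(5/2))/(-1052 + (-7 - 14*39 + 7*39**2)) = (692 + 100*I*sqrt(10))/(-1052 + (-7 - 546 + 7*1521)) = (692 + 100*I*sqrt(10))/(-1052 + (-7 - 546 + 10647)) = (692 + 100*I*sqrt(10))/(-1052 + 10094) = (692 + 100*I*sqrt(10))/9042 = (692 + 100*I*sqrt(10))*(1/9042) = 346/4521 + 50*I*sqrt(10)/4521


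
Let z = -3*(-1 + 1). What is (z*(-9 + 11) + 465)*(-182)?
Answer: -84630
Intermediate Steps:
z = 0 (z = -3*0 = 0)
(z*(-9 + 11) + 465)*(-182) = (0*(-9 + 11) + 465)*(-182) = (0*2 + 465)*(-182) = (0 + 465)*(-182) = 465*(-182) = -84630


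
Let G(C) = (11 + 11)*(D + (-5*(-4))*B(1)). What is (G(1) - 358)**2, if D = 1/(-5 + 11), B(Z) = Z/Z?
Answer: 66049/9 ≈ 7338.8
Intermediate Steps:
B(Z) = 1
D = 1/6 ≈ 0.16667
G(C) = 1331/3 (G(C) = (11 + 11)*(1/6 - 5*(-4)*1) = 22*(1/6 + 20*1) = 22*(1/6 + 20) = 22*(121/6) = 1331/3)
(G(1) - 358)**2 = (1331/3 - 358)**2 = (257/3)**2 = 66049/9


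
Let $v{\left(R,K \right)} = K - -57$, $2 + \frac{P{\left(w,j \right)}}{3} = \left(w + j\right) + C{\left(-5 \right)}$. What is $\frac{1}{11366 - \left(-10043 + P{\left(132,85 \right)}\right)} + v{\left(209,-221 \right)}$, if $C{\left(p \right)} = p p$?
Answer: $- \frac{3392995}{20689} \approx -164.0$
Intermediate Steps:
$C{\left(p \right)} = p^{2}$
$P{\left(w,j \right)} = 69 + 3 j + 3 w$ ($P{\left(w,j \right)} = -6 + 3 \left(\left(w + j\right) + \left(-5\right)^{2}\right) = -6 + 3 \left(\left(j + w\right) + 25\right) = -6 + 3 \left(25 + j + w\right) = -6 + \left(75 + 3 j + 3 w\right) = 69 + 3 j + 3 w$)
$v{\left(R,K \right)} = 57 + K$ ($v{\left(R,K \right)} = K + 57 = 57 + K$)
$\frac{1}{11366 - \left(-10043 + P{\left(132,85 \right)}\right)} + v{\left(209,-221 \right)} = \frac{1}{11366 - \left(-9974 + 255 + 396\right)} + \left(57 - 221\right) = \frac{1}{11366 + \left(10043 - \left(69 + 255 + 396\right)\right)} - 164 = \frac{1}{11366 + \left(10043 - 720\right)} - 164 = \frac{1}{11366 + 9323} - 164 = \frac{1}{20689} - 164 = - \frac{3392995}{20689}$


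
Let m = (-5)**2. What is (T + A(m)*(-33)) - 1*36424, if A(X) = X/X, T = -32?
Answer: -36489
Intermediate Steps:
m = 25
A(X) = 1
(T + A(m)*(-33)) - 1*36424 = (-32 + 1*(-33)) - 1*36424 = (-32 - 33) - 36424 = -65 - 36424 = -36489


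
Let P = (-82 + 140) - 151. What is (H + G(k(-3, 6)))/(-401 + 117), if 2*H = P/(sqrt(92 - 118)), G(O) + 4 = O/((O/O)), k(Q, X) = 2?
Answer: 1/142 - 93*I*sqrt(26)/14768 ≈ 0.0070423 - 0.032111*I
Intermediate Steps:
G(O) = -4 + O (G(O) = -4 + O/((O/O)) = -4 + O/1 = -4 + O*1 = -4 + O)
P = -93 (P = 58 - 151 = -93)
H = 93*I*sqrt(26)/52 (H = (-93/sqrt(92 - 118))/2 = (-93*(-I*sqrt(26)/26))/2 = (-(-93)*I*sqrt(26)/26)/2 = (93*I*sqrt(26)/26)/2 = 93*I*sqrt(26)/52 ≈ 9.1194*I)
(H + G(k(-3, 6)))/(-401 + 117) = (93*I*sqrt(26)/52 + (-4 + 2))/(-401 + 117) = (93*I*sqrt(26)/52 - 2)/(-284) = (-2 + 93*I*sqrt(26)/52)*(-1/284) = 1/142 - 93*I*sqrt(26)/14768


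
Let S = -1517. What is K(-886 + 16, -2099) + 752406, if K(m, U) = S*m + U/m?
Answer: 1802812619/870 ≈ 2.0722e+6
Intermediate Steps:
K(m, U) = -1517*m + U/m
K(-886 + 16, -2099) + 752406 = (-1517*(-886 + 16) - 2099/(-886 + 16)) + 752406 = (-1517*(-870) - 2099/(-870)) + 752406 = (1319790 - 2099*(-1/870)) + 752406 = (1319790 + 2099/870) + 752406 = 1148219399/870 + 752406 = 1802812619/870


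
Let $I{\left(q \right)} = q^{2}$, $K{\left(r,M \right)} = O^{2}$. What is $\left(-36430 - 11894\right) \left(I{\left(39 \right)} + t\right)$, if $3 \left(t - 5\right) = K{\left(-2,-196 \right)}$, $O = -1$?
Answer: $-73758532$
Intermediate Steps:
$K{\left(r,M \right)} = 1$ ($K{\left(r,M \right)} = \left(-1\right)^{2} = 1$)
$t = \frac{16}{3}$ ($t = 5 + \frac{1}{3} \cdot 1 = 5 + \frac{1}{3} = \frac{16}{3} \approx 5.3333$)
$\left(-36430 - 11894\right) \left(I{\left(39 \right)} + t\right) = \left(-36430 - 11894\right) \left(39^{2} + \frac{16}{3}\right) = - 48324 \left(1521 + \frac{16}{3}\right) = \left(-48324\right) \frac{4579}{3} = -73758532$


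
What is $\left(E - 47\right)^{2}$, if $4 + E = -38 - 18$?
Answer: $11449$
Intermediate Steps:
$E = -60$ ($E = -4 - 56 = -60$)
$\left(E - 47\right)^{2} = \left(-60 - 47\right)^{2} = \left(-107\right)^{2} = 11449$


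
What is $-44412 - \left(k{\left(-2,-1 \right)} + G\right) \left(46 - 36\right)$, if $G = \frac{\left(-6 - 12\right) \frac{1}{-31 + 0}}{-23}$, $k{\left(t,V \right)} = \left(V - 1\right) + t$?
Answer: $- \frac{31637056}{713} \approx -44372.0$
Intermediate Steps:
$k{\left(t,V \right)} = -1 + V + t$ ($k{\left(t,V \right)} = \left(-1 + V\right) + t = -1 + V + t$)
$G = - \frac{18}{713}$ ($G = - \frac{18}{-31} \left(- \frac{1}{23}\right) = \left(-18\right) \left(- \frac{1}{31}\right) \left(- \frac{1}{23}\right) = \frac{18}{31} \left(- \frac{1}{23}\right) = - \frac{18}{713} \approx -0.025245$)
$-44412 - \left(k{\left(-2,-1 \right)} + G\right) \left(46 - 36\right) = -44412 - \left(\left(-1 - 1 - 2\right) - \frac{18}{713}\right) \left(46 - 36\right) = -44412 - \left(-4 - \frac{18}{713}\right) \left(46 - 36\right) = -44412 - \left(- \frac{2870}{713}\right) 10 = -44412 - - \frac{28700}{713} = -44412 + \frac{28700}{713} = - \frac{31637056}{713}$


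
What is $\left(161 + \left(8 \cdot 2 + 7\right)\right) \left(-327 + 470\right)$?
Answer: $26312$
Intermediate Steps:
$\left(161 + \left(8 \cdot 2 + 7\right)\right) \left(-327 + 470\right) = \left(161 + \left(16 + 7\right)\right) 143 = \left(161 + 23\right) 143 = 184 \cdot 143 = 26312$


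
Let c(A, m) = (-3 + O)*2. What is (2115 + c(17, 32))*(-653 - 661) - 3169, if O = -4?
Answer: -2763883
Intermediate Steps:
c(A, m) = -14 (c(A, m) = (-3 - 4)*2 = -7*2 = -14)
(2115 + c(17, 32))*(-653 - 661) - 3169 = (2115 - 14)*(-653 - 661) - 3169 = 2101*(-1314) - 3169 = -2760714 - 3169 = -2763883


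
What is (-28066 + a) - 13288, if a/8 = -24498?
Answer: -237338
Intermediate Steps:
a = -195984 (a = 8*(-24498) = -195984)
(-28066 + a) - 13288 = (-28066 - 195984) - 13288 = -224050 - 13288 = -237338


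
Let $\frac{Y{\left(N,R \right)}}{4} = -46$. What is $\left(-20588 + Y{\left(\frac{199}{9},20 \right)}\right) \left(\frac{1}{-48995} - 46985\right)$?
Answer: $\frac{47817768738672}{48995} \approx 9.7597 \cdot 10^{8}$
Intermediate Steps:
$Y{\left(N,R \right)} = -184$ ($Y{\left(N,R \right)} = 4 \left(-46\right) = -184$)
$\left(-20588 + Y{\left(\frac{199}{9},20 \right)}\right) \left(\frac{1}{-48995} - 46985\right) = \left(-20588 - 184\right) \left(\frac{1}{-48995} - 46985\right) = - 20772 \left(- \frac{1}{48995} - 46985\right) = \left(-20772\right) \left(- \frac{2302030076}{48995}\right) = \frac{47817768738672}{48995}$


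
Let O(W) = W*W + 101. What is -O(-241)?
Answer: -58182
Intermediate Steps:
O(W) = 101 + W² (O(W) = W² + 101 = 101 + W²)
-O(-241) = -(101 + (-241)²) = -(101 + 58081) = -1*58182 = -58182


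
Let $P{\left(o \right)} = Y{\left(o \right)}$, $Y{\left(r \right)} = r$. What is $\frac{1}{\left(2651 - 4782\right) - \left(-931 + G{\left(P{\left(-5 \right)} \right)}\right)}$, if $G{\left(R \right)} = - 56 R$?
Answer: $- \frac{1}{1480} \approx -0.00067568$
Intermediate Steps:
$P{\left(o \right)} = o$
$\frac{1}{\left(2651 - 4782\right) - \left(-931 + G{\left(P{\left(-5 \right)} \right)}\right)} = \frac{1}{\left(2651 - 4782\right) - \left(-931 - -280\right)} = \frac{1}{\left(2651 - 4782\right) + \left(\left(-1\right) 280 + 931\right)} = \frac{1}{-2131 + \left(-280 + 931\right)} = \frac{1}{-2131 + 651} = \frac{1}{-1480} = - \frac{1}{1480}$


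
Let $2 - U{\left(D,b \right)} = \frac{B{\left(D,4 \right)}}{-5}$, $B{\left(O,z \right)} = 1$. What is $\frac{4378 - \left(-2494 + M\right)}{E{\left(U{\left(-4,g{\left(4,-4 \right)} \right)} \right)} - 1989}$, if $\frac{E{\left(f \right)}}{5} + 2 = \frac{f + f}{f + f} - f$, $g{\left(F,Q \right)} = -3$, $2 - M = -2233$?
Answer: $- \frac{4637}{2005} \approx -2.3127$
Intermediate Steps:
$M = 2235$ ($M = 2 - -2233 = 2 + 2233 = 2235$)
$U{\left(D,b \right)} = \frac{11}{5}$ ($U{\left(D,b \right)} = 2 - 1 \frac{1}{-5} = 2 - 1 \left(- \frac{1}{5}\right) = 2 - - \frac{1}{5} = 2 + \frac{1}{5} = \frac{11}{5}$)
$E{\left(f \right)} = -5 - 5 f$ ($E{\left(f \right)} = -10 + 5 \left(\frac{f + f}{f + f} - f\right) = -10 + 5 \left(\frac{2 f}{2 f} - f\right) = -10 + 5 \left(2 f \frac{1}{2 f} - f\right) = -10 + 5 \left(1 - f\right) = -10 - \left(-5 + 5 f\right) = -5 - 5 f$)
$\frac{4378 - \left(-2494 + M\right)}{E{\left(U{\left(-4,g{\left(4,-4 \right)} \right)} \right)} - 1989} = \frac{4378 + \left(2494 - 2235\right)}{\left(-5 - 11\right) - 1989} = \frac{4378 + 259}{-16 - 1989} = \frac{4637}{-2005} = 4637 \left(- \frac{1}{2005}\right) = - \frac{4637}{2005}$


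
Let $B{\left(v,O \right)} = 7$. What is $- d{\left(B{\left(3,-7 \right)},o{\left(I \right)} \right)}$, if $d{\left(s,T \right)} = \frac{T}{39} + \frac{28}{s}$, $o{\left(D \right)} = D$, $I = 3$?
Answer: $- \frac{53}{13} \approx -4.0769$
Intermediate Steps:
$d{\left(s,T \right)} = \frac{28}{s} + \frac{T}{39}$ ($d{\left(s,T \right)} = T \frac{1}{39} + \frac{28}{s} = \frac{T}{39} + \frac{28}{s} = \frac{28}{s} + \frac{T}{39}$)
$- d{\left(B{\left(3,-7 \right)},o{\left(I \right)} \right)} = - (\frac{28}{7} + \frac{1}{39} \cdot 3) = - (28 \cdot \frac{1}{7} + \frac{1}{13}) = - (4 + \frac{1}{13}) = \left(-1\right) \frac{53}{13} = - \frac{53}{13}$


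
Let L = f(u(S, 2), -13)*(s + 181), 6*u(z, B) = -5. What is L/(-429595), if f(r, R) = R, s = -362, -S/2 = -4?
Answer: -2353/429595 ≈ -0.0054772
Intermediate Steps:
S = 8 (S = -2*(-4) = 8)
u(z, B) = -⅚ (u(z, B) = (⅙)*(-5) = -⅚)
L = 2353 (L = -13*(-362 + 181) = -13*(-181) = 2353)
L/(-429595) = 2353/(-429595) = 2353*(-1/429595) = -2353/429595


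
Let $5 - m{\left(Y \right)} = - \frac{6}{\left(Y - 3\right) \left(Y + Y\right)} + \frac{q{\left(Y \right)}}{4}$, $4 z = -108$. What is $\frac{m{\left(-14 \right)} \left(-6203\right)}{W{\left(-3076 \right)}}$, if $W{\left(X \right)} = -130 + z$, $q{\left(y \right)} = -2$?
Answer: $\frac{4069168}{18683} \approx 217.8$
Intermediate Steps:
$z = -27$ ($z = \frac{1}{4} \left(-108\right) = -27$)
$W{\left(X \right)} = -157$ ($W{\left(X \right)} = -130 - 27 = -157$)
$m{\left(Y \right)} = \frac{11}{2} + \frac{3}{Y \left(-3 + Y\right)}$ ($m{\left(Y \right)} = 5 - \left(- \frac{6}{\left(Y - 3\right) \left(Y + Y\right)} - \frac{2}{4}\right) = 5 - \left(- \frac{6}{\left(-3 + Y\right) 2 Y} - \frac{1}{2}\right) = 5 - \left(- \frac{6}{2 Y \left(-3 + Y\right)} - \frac{1}{2}\right) = 5 - \left(- 6 \frac{1}{2 Y \left(-3 + Y\right)} - \frac{1}{2}\right) = 5 - \left(- \frac{3}{Y \left(-3 + Y\right)} - \frac{1}{2}\right) = 5 - \left(- \frac{1}{2} - \frac{3}{Y \left(-3 + Y\right)}\right) = 5 + \left(\frac{1}{2} + \frac{3}{Y \left(-3 + Y\right)}\right) = \frac{11}{2} + \frac{3}{Y \left(-3 + Y\right)}$)
$\frac{m{\left(-14 \right)} \left(-6203\right)}{W{\left(-3076 \right)}} = \frac{\frac{6 - -462 + 11 \left(-14\right)^{2}}{2 \left(-14\right) \left(-3 - 14\right)} \left(-6203\right)}{-157} = \frac{1}{2} \left(- \frac{1}{14}\right) \frac{1}{-17} \left(6 + 462 + 11 \cdot 196\right) \left(-6203\right) \left(- \frac{1}{157}\right) = \frac{1}{2} \left(- \frac{1}{14}\right) \left(- \frac{1}{17}\right) \left(6 + 462 + 2156\right) \left(-6203\right) \left(- \frac{1}{157}\right) = \frac{1}{2} \left(- \frac{1}{14}\right) \left(- \frac{1}{17}\right) 2624 \left(-6203\right) \left(- \frac{1}{157}\right) = \frac{656}{119} \left(-6203\right) \left(- \frac{1}{157}\right) = \left(- \frac{4069168}{119}\right) \left(- \frac{1}{157}\right) = \frac{4069168}{18683}$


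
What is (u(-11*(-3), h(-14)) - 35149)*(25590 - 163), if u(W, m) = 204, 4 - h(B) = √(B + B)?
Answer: -888546515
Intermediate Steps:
h(B) = 4 - √2*√B (h(B) = 4 - √(B + B) = 4 - √(2*B) = 4 - √2*√B)
(u(-11*(-3), h(-14)) - 35149)*(25590 - 163) = (204 - 35149)*(25590 - 163) = -34945*25427 = -888546515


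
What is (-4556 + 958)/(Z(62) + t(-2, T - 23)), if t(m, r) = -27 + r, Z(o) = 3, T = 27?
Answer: 1799/10 ≈ 179.90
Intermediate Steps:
(-4556 + 958)/(Z(62) + t(-2, T - 23)) = (-4556 + 958)/(3 + (-27 + (27 - 23))) = -3598/(3 + (-27 + 4)) = -3598/(3 - 23) = -3598/(-20) = -3598*(-1/20) = 1799/10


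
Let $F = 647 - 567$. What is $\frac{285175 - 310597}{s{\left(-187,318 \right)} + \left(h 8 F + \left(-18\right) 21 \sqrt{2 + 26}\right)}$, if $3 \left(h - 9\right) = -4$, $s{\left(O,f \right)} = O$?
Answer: $- \frac{1079850294}{164470513} - \frac{172971288 \sqrt{7}}{164470513} \approx -9.3481$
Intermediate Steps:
$h = \frac{23}{3}$ ($h = 9 + \frac{1}{3} \left(-4\right) = 9 - \frac{4}{3} = \frac{23}{3} \approx 7.6667$)
$F = 80$
$\frac{285175 - 310597}{s{\left(-187,318 \right)} + \left(h 8 F + \left(-18\right) 21 \sqrt{2 + 26}\right)} = \frac{285175 - 310597}{-187 + \left(\frac{23}{3} \cdot 8 \cdot 80 + \left(-18\right) 21 \sqrt{2 + 26}\right)} = - \frac{25422}{-187 + \left(\frac{184}{3} \cdot 80 - 378 \sqrt{28}\right)} = - \frac{25422}{-187 + \left(\frac{14720}{3} - 378 \cdot 2 \sqrt{7}\right)} = - \frac{25422}{-187 + \left(\frac{14720}{3} - 756 \sqrt{7}\right)} = - \frac{25422}{\frac{14159}{3} - 756 \sqrt{7}}$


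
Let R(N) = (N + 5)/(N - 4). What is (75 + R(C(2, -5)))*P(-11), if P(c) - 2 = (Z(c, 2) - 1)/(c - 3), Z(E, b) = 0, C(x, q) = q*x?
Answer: 30595/196 ≈ 156.10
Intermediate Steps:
R(N) = (5 + N)/(-4 + N)
P(c) = 2 - 1/(-3 + c) (P(c) = 2 + (0 - 1)/(c - 3) = 2 - 1/(-3 + c))
(75 + R(C(2, -5)))*P(-11) = (75 + (5 - 5*2)/(-4 - 5*2))*((-7 + 2*(-11))/(-3 - 11)) = (75 + (5 - 10)/(-4 - 10))*((-7 - 22)/(-14)) = (75 - 5/(-14))*(-1/14*(-29)) = (75 - 1/14*(-5))*(29/14) = (75 + 5/14)*(29/14) = (1055/14)*(29/14) = 30595/196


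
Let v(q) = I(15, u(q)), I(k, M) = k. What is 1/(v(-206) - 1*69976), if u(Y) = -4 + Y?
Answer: -1/69961 ≈ -1.4294e-5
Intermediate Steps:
v(q) = 15
1/(v(-206) - 1*69976) = 1/(15 - 1*69976) = 1/(15 - 69976) = 1/(-69961) = -1/69961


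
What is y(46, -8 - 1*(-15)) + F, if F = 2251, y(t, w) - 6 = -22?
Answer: 2235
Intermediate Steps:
y(t, w) = -16 (y(t, w) = 6 - 22 = -16)
y(46, -8 - 1*(-15)) + F = -16 + 2251 = 2235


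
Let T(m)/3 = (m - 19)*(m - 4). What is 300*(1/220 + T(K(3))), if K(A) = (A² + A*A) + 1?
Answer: 15/11 ≈ 1.3636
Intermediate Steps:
K(A) = 1 + 2*A² (K(A) = (A² + A²) + 1 = 2*A² + 1 = 1 + 2*A²)
T(m) = 3*(-19 + m)*(-4 + m) (T(m) = 3*((m - 19)*(m - 4)) = 3*((-19 + m)*(-4 + m)) = 3*(-19 + m)*(-4 + m))
300*(1/220 + T(K(3))) = 300*(1/220 + (228 - 69*(1 + 2*3²) + 3*(1 + 2*3²)²)) = 300*(1/220 + (228 - 69*(1 + 2*9) + 3*(1 + 2*9)²)) = 300*(1/220 + (228 - 69*(1 + 18) + 3*(1 + 18)²)) = 300*(1/220 + (228 - 69*19 + 3*19²)) = 300*(1/220 + (228 - 1311 + 3*361)) = 300*(1/220 + (228 - 1311 + 1083)) = 300*(1/220 + 0) = 300*(1/220) = 15/11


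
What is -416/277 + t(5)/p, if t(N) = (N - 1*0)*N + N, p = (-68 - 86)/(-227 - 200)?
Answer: 248879/3047 ≈ 81.680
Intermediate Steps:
p = 22/61 (p = -154/(-427) = -154*(-1/427) = 22/61 ≈ 0.36066)
t(N) = N + N**2 (t(N) = (N + 0)*N + N = N*N + N = N**2 + N = N + N**2)
-416/277 + t(5)/p = -416/277 + (5*(1 + 5))/(22/61) = -416*1/277 + (5*6)*(61/22) = -416/277 + 30*(61/22) = -416/277 + 915/11 = 248879/3047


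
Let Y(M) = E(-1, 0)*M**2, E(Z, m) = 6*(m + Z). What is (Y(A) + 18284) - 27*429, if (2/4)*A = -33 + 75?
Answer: -35635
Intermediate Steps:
A = 84 (A = 2*(-33 + 75) = 2*42 = 84)
E(Z, m) = 6*Z + 6*m (E(Z, m) = 6*(Z + m) = 6*Z + 6*m)
Y(M) = -6*M**2 (Y(M) = (6*(-1) + 6*0)*M**2 = (-6 + 0)*M**2 = -6*M**2)
(Y(A) + 18284) - 27*429 = (-6*84**2 + 18284) - 27*429 = (-6*7056 + 18284) - 11583 = (-42336 + 18284) - 11583 = -24052 - 11583 = -35635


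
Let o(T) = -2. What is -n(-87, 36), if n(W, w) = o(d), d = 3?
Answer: 2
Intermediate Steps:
n(W, w) = -2
-n(-87, 36) = -1*(-2) = 2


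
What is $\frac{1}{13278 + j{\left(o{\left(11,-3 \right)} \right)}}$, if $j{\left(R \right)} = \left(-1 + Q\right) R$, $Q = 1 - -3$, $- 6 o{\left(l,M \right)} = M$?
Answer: $\frac{2}{26559} \approx 7.5304 \cdot 10^{-5}$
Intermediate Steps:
$o{\left(l,M \right)} = - \frac{M}{6}$
$Q = 4$ ($Q = 1 + 3 = 4$)
$j{\left(R \right)} = 3 R$ ($j{\left(R \right)} = \left(-1 + 4\right) R = 3 R$)
$\frac{1}{13278 + j{\left(o{\left(11,-3 \right)} \right)}} = \frac{1}{13278 + 3 \left(\left(- \frac{1}{6}\right) \left(-3\right)\right)} = \frac{1}{13278 + 3 \cdot \frac{1}{2}} = \frac{1}{13278 + \frac{3}{2}} = \frac{1}{\frac{26559}{2}} = \frac{2}{26559}$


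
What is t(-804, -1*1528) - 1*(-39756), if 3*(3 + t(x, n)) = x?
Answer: 39485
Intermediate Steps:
t(x, n) = -3 + x/3
t(-804, -1*1528) - 1*(-39756) = (-3 + (⅓)*(-804)) - 1*(-39756) = (-3 - 268) + 39756 = -271 + 39756 = 39485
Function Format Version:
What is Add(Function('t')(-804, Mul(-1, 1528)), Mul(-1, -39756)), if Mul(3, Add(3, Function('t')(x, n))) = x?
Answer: 39485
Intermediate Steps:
Function('t')(x, n) = Add(-3, Mul(Rational(1, 3), x))
Add(Function('t')(-804, Mul(-1, 1528)), Mul(-1, -39756)) = Add(Add(-3, Mul(Rational(1, 3), -804)), Mul(-1, -39756)) = Add(Add(-3, -268), 39756) = Add(-271, 39756) = 39485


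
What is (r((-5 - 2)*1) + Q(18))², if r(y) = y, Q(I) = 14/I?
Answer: 3136/81 ≈ 38.716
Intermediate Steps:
(r((-5 - 2)*1) + Q(18))² = ((-5 - 2)*1 + 14/18)² = (-7*1 + 14*(1/18))² = (-7 + 7/9)² = (-56/9)² = 3136/81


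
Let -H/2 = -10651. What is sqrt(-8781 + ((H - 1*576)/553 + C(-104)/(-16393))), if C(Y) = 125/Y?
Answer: 3*I*sqrt(1277411898962306926)/36261316 ≈ 93.507*I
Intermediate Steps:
H = 21302 (H = -2*(-10651) = 21302)
sqrt(-8781 + ((H - 1*576)/553 + C(-104)/(-16393))) = sqrt(-8781 + ((21302 - 1*576)/553 + (125/(-104))/(-16393))) = sqrt(-8781 + ((21302 - 576)*(1/553) + (125*(-1/104))*(-1/16393))) = sqrt(-8781 + (20726*(1/553) - 125/104*(-1/16393))) = sqrt(-8781 + (20726/553 + 125/1704872)) = sqrt(-8781 + 35335246197/942794216) = sqrt(-8243340764499/942794216) = 3*I*sqrt(1277411898962306926)/36261316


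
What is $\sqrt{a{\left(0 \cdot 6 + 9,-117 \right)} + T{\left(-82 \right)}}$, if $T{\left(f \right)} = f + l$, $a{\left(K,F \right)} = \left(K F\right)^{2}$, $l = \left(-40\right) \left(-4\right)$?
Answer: $\sqrt{1108887} \approx 1053.0$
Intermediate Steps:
$l = 160$
$a{\left(K,F \right)} = F^{2} K^{2}$ ($a{\left(K,F \right)} = \left(F K\right)^{2} = F^{2} K^{2}$)
$T{\left(f \right)} = 160 + f$ ($T{\left(f \right)} = f + 160 = 160 + f$)
$\sqrt{a{\left(0 \cdot 6 + 9,-117 \right)} + T{\left(-82 \right)}} = \sqrt{\left(-117\right)^{2} \left(0 \cdot 6 + 9\right)^{2} + \left(160 - 82\right)} = \sqrt{13689 \left(0 + 9\right)^{2} + 78} = \sqrt{13689 \cdot 9^{2} + 78} = \sqrt{13689 \cdot 81 + 78} = \sqrt{1108809 + 78} = \sqrt{1108887}$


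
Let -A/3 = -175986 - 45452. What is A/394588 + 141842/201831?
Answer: 95024155015/39820045314 ≈ 2.3863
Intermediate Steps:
A = 664314 (A = -3*(-175986 - 45452) = -3*(-221438) = 664314)
A/394588 + 141842/201831 = 664314/394588 + 141842/201831 = 664314*(1/394588) + 141842*(1/201831) = 332157/197294 + 141842/201831 = 95024155015/39820045314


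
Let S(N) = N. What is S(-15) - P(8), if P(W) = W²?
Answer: -79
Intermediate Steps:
S(-15) - P(8) = -15 - 1*8² = -15 - 1*64 = -15 - 64 = -79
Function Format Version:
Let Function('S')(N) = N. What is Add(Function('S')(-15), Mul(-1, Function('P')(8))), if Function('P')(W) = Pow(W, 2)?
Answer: -79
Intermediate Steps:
Add(Function('S')(-15), Mul(-1, Function('P')(8))) = Add(-15, Mul(-1, Pow(8, 2))) = Add(-15, Mul(-1, 64)) = Add(-15, -64) = -79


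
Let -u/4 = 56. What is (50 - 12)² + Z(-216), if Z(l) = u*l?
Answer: 49828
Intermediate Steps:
u = -224 (u = -4*56 = -224)
Z(l) = -224*l
(50 - 12)² + Z(-216) = (50 - 12)² - 224*(-216) = 38² + 48384 = 1444 + 48384 = 49828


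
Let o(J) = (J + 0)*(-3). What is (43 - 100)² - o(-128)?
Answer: 2865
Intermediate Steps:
o(J) = -3*J (o(J) = J*(-3) = -3*J)
(43 - 100)² - o(-128) = (43 - 100)² - (-3)*(-128) = (-57)² - 1*384 = 3249 - 384 = 2865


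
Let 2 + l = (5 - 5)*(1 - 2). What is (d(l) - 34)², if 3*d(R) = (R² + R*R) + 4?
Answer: 900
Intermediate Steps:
l = -2 (l = -2 + (5 - 5)*(1 - 2) = -2 + 0*(-1) = -2 + 0 = -2)
d(R) = 4/3 + 2*R²/3 (d(R) = ((R² + R*R) + 4)/3 = ((R² + R²) + 4)/3 = (2*R² + 4)/3 = (4 + 2*R²)/3 = 4/3 + 2*R²/3)
(d(l) - 34)² = ((4/3 + (⅔)*(-2)²) - 34)² = ((4/3 + (⅔)*4) - 34)² = ((4/3 + 8/3) - 34)² = (4 - 34)² = (-30)² = 900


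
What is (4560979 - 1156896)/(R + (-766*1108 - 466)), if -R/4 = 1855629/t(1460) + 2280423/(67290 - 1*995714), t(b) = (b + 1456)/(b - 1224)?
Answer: -7110972799182/3028793338813 ≈ -2.3478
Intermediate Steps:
t(b) = (1456 + b)/(-1224 + b)
R = -1254866135737/2088954 (R = -4*(1855629/(((1456 + 1460)/(-1224 + 1460))) + 2280423/(67290 - 1*995714)) = -4*(1855629/((2916/236)) + 2280423/(67290 - 995714)) = -4*(1855629/(((1/236)*2916)) + 2280423/(-928424)) = -4*(1855629/(729/59) + 2280423*(-1/928424)) = -4*(1855629*(59/729) - 2280423/928424) = -4*(1351631/9 - 2280423/928424) = -4*1254866135737/8355816 = -1254866135737/2088954 ≈ -6.0072e+5)
(4560979 - 1156896)/(R + (-766*1108 - 466)) = (4560979 - 1156896)/(-1254866135737/2088954 + (-766*1108 - 466)) = 3404083/(-1254866135737/2088954 + (-848728 - 466)) = 3404083/(-1254866135737/2088954 - 849194) = 3404083/(-3028793338813/2088954) = 3404083*(-2088954/3028793338813) = -7110972799182/3028793338813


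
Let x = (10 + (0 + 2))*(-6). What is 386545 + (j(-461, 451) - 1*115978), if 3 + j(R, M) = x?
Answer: 270492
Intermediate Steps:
x = -72 (x = (10 + 2)*(-6) = 12*(-6) = -72)
j(R, M) = -75 (j(R, M) = -3 - 72 = -75)
386545 + (j(-461, 451) - 1*115978) = 386545 + (-75 - 1*115978) = 386545 + (-75 - 115978) = 386545 - 116053 = 270492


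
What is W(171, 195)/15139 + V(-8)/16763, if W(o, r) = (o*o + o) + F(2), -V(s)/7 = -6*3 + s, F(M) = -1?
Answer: 495771891/253775057 ≈ 1.9536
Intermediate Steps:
V(s) = 126 - 7*s (V(s) = -7*(-6*3 + s) = -7*(-18 + s) = 126 - 7*s)
W(o, r) = -1 + o + o² (W(o, r) = (o*o + o) - 1 = (o² + o) - 1 = (o + o²) - 1 = -1 + o + o²)
W(171, 195)/15139 + V(-8)/16763 = (-1 + 171 + 171²)/15139 + (126 - 7*(-8))/16763 = (-1 + 171 + 29241)*(1/15139) + (126 + 56)*(1/16763) = 29411*(1/15139) + 182*(1/16763) = 29411/15139 + 182/16763 = 495771891/253775057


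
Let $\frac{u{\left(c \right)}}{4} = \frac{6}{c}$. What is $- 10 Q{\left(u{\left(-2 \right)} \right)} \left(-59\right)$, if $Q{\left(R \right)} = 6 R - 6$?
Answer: $-46020$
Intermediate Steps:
$u{\left(c \right)} = \frac{24}{c}$ ($u{\left(c \right)} = 4 \frac{6}{c} = \frac{24}{c}$)
$Q{\left(R \right)} = -6 + 6 R$
$- 10 Q{\left(u{\left(-2 \right)} \right)} \left(-59\right) = - 10 \left(-6 + 6 \frac{24}{-2}\right) \left(-59\right) = - 10 \left(-6 + 6 \cdot 24 \left(- \frac{1}{2}\right)\right) \left(-59\right) = - 10 \left(-6 + 6 \left(-12\right)\right) \left(-59\right) = - 10 \left(-6 - 72\right) \left(-59\right) = \left(-10\right) \left(-78\right) \left(-59\right) = 780 \left(-59\right) = -46020$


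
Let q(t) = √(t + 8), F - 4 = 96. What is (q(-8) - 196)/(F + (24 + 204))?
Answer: -49/82 ≈ -0.59756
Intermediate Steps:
F = 100 (F = 4 + 96 = 100)
q(t) = √(8 + t)
(q(-8) - 196)/(F + (24 + 204)) = (√(8 - 8) - 196)/(100 + (24 + 204)) = (√0 - 196)/(100 + 228) = (0 - 196)/328 = -196*1/328 = -49/82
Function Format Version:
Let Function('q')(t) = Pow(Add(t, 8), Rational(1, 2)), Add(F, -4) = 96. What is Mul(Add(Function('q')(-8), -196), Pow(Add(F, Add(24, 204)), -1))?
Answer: Rational(-49, 82) ≈ -0.59756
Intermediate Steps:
F = 100 (F = Add(4, 96) = 100)
Function('q')(t) = Pow(Add(8, t), Rational(1, 2))
Mul(Add(Function('q')(-8), -196), Pow(Add(F, Add(24, 204)), -1)) = Mul(Add(Pow(Add(8, -8), Rational(1, 2)), -196), Pow(Add(100, Add(24, 204)), -1)) = Mul(Add(Pow(0, Rational(1, 2)), -196), Pow(Add(100, 228), -1)) = Mul(Add(0, -196), Pow(328, -1)) = Mul(-196, Rational(1, 328)) = Rational(-49, 82)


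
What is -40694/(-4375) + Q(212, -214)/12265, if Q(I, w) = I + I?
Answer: 100193382/10731875 ≈ 9.3361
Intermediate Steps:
Q(I, w) = 2*I
-40694/(-4375) + Q(212, -214)/12265 = -40694/(-4375) + (2*212)/12265 = -40694*(-1/4375) + 424*(1/12265) = 40694/4375 + 424/12265 = 100193382/10731875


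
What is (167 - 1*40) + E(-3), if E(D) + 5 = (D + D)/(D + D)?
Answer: 123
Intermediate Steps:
E(D) = -4 (E(D) = -5 + (D + D)/(D + D) = -5 + (2*D)/((2*D)) = -5 + (2*D)*(1/(2*D)) = -5 + 1 = -4)
(167 - 1*40) + E(-3) = (167 - 1*40) - 4 = (167 - 40) - 4 = 127 - 4 = 123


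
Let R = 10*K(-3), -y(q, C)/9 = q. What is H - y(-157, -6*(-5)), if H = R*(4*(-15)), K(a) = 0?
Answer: -1413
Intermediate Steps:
y(q, C) = -9*q
R = 0 (R = 10*0 = 0)
H = 0 (H = 0*(4*(-15)) = 0*(-60) = 0)
H - y(-157, -6*(-5)) = 0 - (-9)*(-157) = 0 - 1*1413 = 0 - 1413 = -1413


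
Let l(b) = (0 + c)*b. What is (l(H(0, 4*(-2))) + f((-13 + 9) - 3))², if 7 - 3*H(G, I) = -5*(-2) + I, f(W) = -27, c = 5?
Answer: 3136/9 ≈ 348.44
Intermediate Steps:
H(G, I) = -1 - I/3 (H(G, I) = 7/3 - (-5*(-2) + I)/3 = 7/3 - (10 + I)/3 = 7/3 + (-10/3 - I/3) = -1 - I/3)
l(b) = 5*b (l(b) = (0 + 5)*b = 5*b)
(l(H(0, 4*(-2))) + f((-13 + 9) - 3))² = (5*(-1 - 4*(-2)/3) - 27)² = (5*(-1 - ⅓*(-8)) - 27)² = (5*(-1 + 8/3) - 27)² = (5*(5/3) - 27)² = (25/3 - 27)² = (-56/3)² = 3136/9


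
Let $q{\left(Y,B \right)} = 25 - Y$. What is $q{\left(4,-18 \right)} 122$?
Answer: $2562$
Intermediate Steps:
$q{\left(4,-18 \right)} 122 = \left(25 - 4\right) 122 = 21 \cdot 122 = 2562$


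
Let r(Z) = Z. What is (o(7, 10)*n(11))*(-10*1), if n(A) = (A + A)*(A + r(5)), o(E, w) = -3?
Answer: 10560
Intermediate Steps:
n(A) = 2*A*(5 + A) (n(A) = (A + A)*(A + 5) = (2*A)*(5 + A) = 2*A*(5 + A))
(o(7, 10)*n(11))*(-10*1) = (-6*11*(5 + 11))*(-10*1) = -6*11*16*(-10) = -3*352*(-10) = -1056*(-10) = 10560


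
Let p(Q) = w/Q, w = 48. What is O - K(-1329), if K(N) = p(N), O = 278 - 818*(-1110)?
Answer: 402358310/443 ≈ 9.0826e+5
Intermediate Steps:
p(Q) = 48/Q
O = 908258 (O = 278 + 907980 = 908258)
K(N) = 48/N
O - K(-1329) = 908258 - 48/(-1329) = 908258 - 48*(-1)/1329 = 908258 - 1*(-16/443) = 908258 + 16/443 = 402358310/443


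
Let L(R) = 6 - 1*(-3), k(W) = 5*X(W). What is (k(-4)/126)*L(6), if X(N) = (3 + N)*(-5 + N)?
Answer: 45/14 ≈ 3.2143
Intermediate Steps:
X(N) = (-5 + N)*(3 + N)
k(W) = -75 - 10*W + 5*W² (k(W) = 5*(-15 + W² - 2*W) = -75 - 10*W + 5*W²)
L(R) = 9 (L(R) = 6 + 3 = 9)
(k(-4)/126)*L(6) = ((-75 - 10*(-4) + 5*(-4)²)/126)*9 = ((-75 + 40 + 5*16)*(1/126))*9 = ((-75 + 40 + 80)*(1/126))*9 = (45*(1/126))*9 = (5/14)*9 = 45/14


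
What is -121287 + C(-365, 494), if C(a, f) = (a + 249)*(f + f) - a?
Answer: -235530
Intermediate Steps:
C(a, f) = -a + 2*f*(249 + a) (C(a, f) = (249 + a)*(2*f) - a = 2*f*(249 + a) - a = -a + 2*f*(249 + a))
-121287 + C(-365, 494) = -121287 + (-1*(-365) + 498*494 + 2*(-365)*494) = -121287 + (365 + 246012 - 360620) = -121287 - 114243 = -235530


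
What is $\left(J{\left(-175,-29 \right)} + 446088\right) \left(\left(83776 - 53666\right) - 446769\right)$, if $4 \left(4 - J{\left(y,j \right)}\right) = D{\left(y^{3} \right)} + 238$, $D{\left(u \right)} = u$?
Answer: $- \frac{2976405649795}{4} \approx -7.441 \cdot 10^{11}$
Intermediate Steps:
$J{\left(y,j \right)} = - \frac{111}{2} - \frac{y^{3}}{4}$ ($J{\left(y,j \right)} = 4 - \frac{y^{3} + 238}{4} = 4 - \frac{238 + y^{3}}{4} = 4 - \left(\frac{119}{2} + \frac{y^{3}}{4}\right) = - \frac{111}{2} - \frac{y^{3}}{4}$)
$\left(J{\left(-175,-29 \right)} + 446088\right) \left(\left(83776 - 53666\right) - 446769\right) = \left(\left(- \frac{111}{2} - \frac{\left(-175\right)^{3}}{4}\right) + 446088\right) \left(\left(83776 - 53666\right) - 446769\right) = \left(\left(- \frac{111}{2} - - \frac{5359375}{4}\right) + 446088\right) \left(\left(83776 - 53666\right) - 446769\right) = \left(\left(- \frac{111}{2} + \frac{5359375}{4}\right) + 446088\right) \left(30110 - 446769\right) = \left(\frac{5359153}{4} + 446088\right) \left(-416659\right) = \frac{7143505}{4} \left(-416659\right) = - \frac{2976405649795}{4}$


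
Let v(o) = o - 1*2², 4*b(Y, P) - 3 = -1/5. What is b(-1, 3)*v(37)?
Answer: 231/10 ≈ 23.100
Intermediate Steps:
b(Y, P) = 7/10 (b(Y, P) = ¾ + (-1/5)/4 = ¾ + (-1*⅕)/4 = ¾ + (¼)*(-⅕) = ¾ - 1/20 = 7/10)
v(o) = -4 + o (v(o) = o - 1*4 = o - 4 = -4 + o)
b(-1, 3)*v(37) = 7*(-4 + 37)/10 = (7/10)*33 = 231/10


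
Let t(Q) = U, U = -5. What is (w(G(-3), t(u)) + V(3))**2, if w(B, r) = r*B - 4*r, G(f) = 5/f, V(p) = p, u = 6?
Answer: 8836/9 ≈ 981.78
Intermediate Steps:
t(Q) = -5
w(B, r) = -4*r + B*r (w(B, r) = B*r - 4*r = -4*r + B*r)
(w(G(-3), t(u)) + V(3))**2 = (-5*(-4 + 5/(-3)) + 3)**2 = (-5*(-4 + 5*(-1/3)) + 3)**2 = (-5*(-4 - 5/3) + 3)**2 = (-5*(-17/3) + 3)**2 = (85/3 + 3)**2 = (94/3)**2 = 8836/9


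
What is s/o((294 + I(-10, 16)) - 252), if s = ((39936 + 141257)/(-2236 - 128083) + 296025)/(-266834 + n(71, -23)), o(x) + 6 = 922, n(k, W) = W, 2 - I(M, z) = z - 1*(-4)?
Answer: -19288750391/15927654121414 ≈ -0.0012110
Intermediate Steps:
I(M, z) = -2 - z (I(M, z) = 2 - (z - 1*(-4)) = 2 - (z + 4) = 2 - (4 + z) = 2 + (-4 - z) = -2 - z)
o(x) = 916 (o(x) = -6 + 922 = 916)
s = -38577500782/34776537383 (s = ((39936 + 141257)/(-2236 - 128083) + 296025)/(-266834 - 23) = (181193/(-130319) + 296025)/(-266857) = (181193*(-1/130319) + 296025)*(-1/266857) = (-181193/130319 + 296025)*(-1/266857) = (38577500782/130319)*(-1/266857) = -38577500782/34776537383 ≈ -1.1093)
s/o((294 + I(-10, 16)) - 252) = -38577500782/34776537383/916 = -38577500782/34776537383*1/916 = -19288750391/15927654121414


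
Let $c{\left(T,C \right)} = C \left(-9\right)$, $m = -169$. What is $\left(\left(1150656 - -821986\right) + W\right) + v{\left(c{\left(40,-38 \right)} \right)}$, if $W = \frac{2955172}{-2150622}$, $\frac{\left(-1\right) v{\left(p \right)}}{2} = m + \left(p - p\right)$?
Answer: $\frac{2121565619194}{1075311} \approx 1.973 \cdot 10^{6}$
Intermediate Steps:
$c{\left(T,C \right)} = - 9 C$
$v{\left(p \right)} = 338$ ($v{\left(p \right)} = - 2 \left(-169 + \left(p - p\right)\right) = - 2 \left(-169 + 0\right) = \left(-2\right) \left(-169\right) = 338$)
$W = - \frac{1477586}{1075311}$ ($W = 2955172 \left(- \frac{1}{2150622}\right) = - \frac{1477586}{1075311} \approx -1.3741$)
$\left(\left(1150656 - -821986\right) + W\right) + v{\left(c{\left(40,-38 \right)} \right)} = \left(\left(1150656 - -821986\right) - \frac{1477586}{1075311}\right) + 338 = \left(\left(1150656 + 821986\right) - \frac{1477586}{1075311}\right) + 338 = \left(1972642 - \frac{1477586}{1075311}\right) + 338 = \frac{2121202164076}{1075311} + 338 = \frac{2121565619194}{1075311}$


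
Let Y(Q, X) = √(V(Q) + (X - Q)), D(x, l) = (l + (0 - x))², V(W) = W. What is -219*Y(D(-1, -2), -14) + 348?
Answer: 348 - 219*I*√14 ≈ 348.0 - 819.42*I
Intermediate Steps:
D(x, l) = (l - x)²
Y(Q, X) = √X (Y(Q, X) = √(Q + (X - Q)) = √X)
-219*Y(D(-1, -2), -14) + 348 = -219*I*√14 + 348 = 348 - 219*I*√14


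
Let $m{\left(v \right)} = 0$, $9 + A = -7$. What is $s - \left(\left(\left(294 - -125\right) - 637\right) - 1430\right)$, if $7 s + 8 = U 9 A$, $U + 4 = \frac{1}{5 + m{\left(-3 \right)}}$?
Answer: $\frac{60376}{35} \approx 1725.0$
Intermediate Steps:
$A = -16$ ($A = -9 - 7 = -16$)
$U = - \frac{19}{5}$ ($U = -4 + \frac{1}{5 + 0} = -4 + \frac{1}{5} = - \frac{19}{5} \approx -3.8$)
$s = \frac{2696}{35}$ ($s = - \frac{8}{7} + \frac{\left(- \frac{19}{5}\right) 9 \left(-16\right)}{7} = - \frac{8}{7} + \frac{\left(- \frac{171}{5}\right) \left(-16\right)}{7} = - \frac{8}{7} + \frac{1}{7} \cdot \frac{2736}{5} = - \frac{8}{7} + \frac{2736}{35} = \frac{2696}{35} \approx 77.029$)
$s - \left(\left(\left(294 - -125\right) - 637\right) - 1430\right) = \frac{2696}{35} - \left(\left(\left(294 - -125\right) - 637\right) - 1430\right) = \frac{2696}{35} - \left(\left(\left(294 + 125\right) - 637\right) - 1430\right) = \frac{2696}{35} - \left(\left(419 - 637\right) - 1430\right) = \frac{2696}{35} - \left(-218 - 1430\right) = \frac{2696}{35} - -1648 = \frac{2696}{35} + 1648 = \frac{60376}{35}$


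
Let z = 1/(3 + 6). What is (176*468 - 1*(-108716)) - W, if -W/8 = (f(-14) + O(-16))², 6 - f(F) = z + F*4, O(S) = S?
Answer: 16842356/81 ≈ 2.0793e+5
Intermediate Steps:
z = ⅑ (z = 1/9 = ⅑ ≈ 0.11111)
f(F) = 53/9 - 4*F (f(F) = 6 - (⅑ + F*4) = 6 - (⅑ + 4*F) = 6 + (-⅑ - 4*F) = 53/9 - 4*F)
W = -1364552/81 (W = -8*((53/9 - 4*(-14)) - 16)² = -8*((53/9 + 56) - 16)² = -8*(557/9 - 16)² = -8*(413/9)² = -8*170569/81 = -1364552/81 ≈ -16846.)
(176*468 - 1*(-108716)) - W = (176*468 - 1*(-108716)) - 1*(-1364552/81) = (82368 + 108716) + 1364552/81 = 191084 + 1364552/81 = 16842356/81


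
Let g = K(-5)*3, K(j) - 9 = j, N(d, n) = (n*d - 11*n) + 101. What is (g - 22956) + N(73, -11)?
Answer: -23525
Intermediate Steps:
N(d, n) = 101 - 11*n + d*n (N(d, n) = (d*n - 11*n) + 101 = (-11*n + d*n) + 101 = 101 - 11*n + d*n)
K(j) = 9 + j
g = 12 (g = (9 - 5)*3 = 4*3 = 12)
(g - 22956) + N(73, -11) = (12 - 22956) + (101 - 11*(-11) + 73*(-11)) = -22944 + (101 + 121 - 803) = -22944 - 581 = -23525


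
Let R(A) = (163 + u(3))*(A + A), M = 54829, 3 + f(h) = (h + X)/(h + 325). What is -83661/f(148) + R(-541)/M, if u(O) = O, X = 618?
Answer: 2169556875701/35803337 ≈ 60597.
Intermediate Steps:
f(h) = -3 + (618 + h)/(325 + h) (f(h) = -3 + (h + 618)/(h + 325) = -3 + (618 + h)/(325 + h))
R(A) = 332*A (R(A) = (163 + 3)*(A + A) = 166*(2*A) = 332*A)
-83661/f(148) + R(-541)/M = -83661*(325 + 148)/(-357 - 2*148) + (332*(-541))/54829 = -83661*473/(-357 - 296) - 179612*1/54829 = -83661/((1/473)*(-653)) - 179612/54829 = -83661/(-653/473) - 179612/54829 = -83661*(-473/653) - 179612/54829 = 39571653/653 - 179612/54829 = 2169556875701/35803337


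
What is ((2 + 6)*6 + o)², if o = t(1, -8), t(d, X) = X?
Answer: 1600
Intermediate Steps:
o = -8
((2 + 6)*6 + o)² = ((2 + 6)*6 - 8)² = (8*6 - 8)² = (48 - 8)² = 40² = 1600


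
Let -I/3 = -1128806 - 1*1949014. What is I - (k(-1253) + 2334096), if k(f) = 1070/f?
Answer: 8644904162/1253 ≈ 6.8994e+6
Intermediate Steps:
I = 9233460 (I = -3*(-1128806 - 1*1949014) = -3*(-1128806 - 1949014) = -3*(-3077820) = 9233460)
I - (k(-1253) + 2334096) = 9233460 - (1070/(-1253) + 2334096) = 9233460 - (1070*(-1/1253) + 2334096) = 9233460 - (-1070/1253 + 2334096) = 9233460 - 1*2924621218/1253 = 9233460 - 2924621218/1253 = 8644904162/1253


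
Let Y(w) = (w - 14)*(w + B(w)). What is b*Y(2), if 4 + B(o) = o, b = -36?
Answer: 0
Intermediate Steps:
B(o) = -4 + o
Y(w) = (-14 + w)*(-4 + 2*w) (Y(w) = (w - 14)*(w + (-4 + w)) = (-14 + w)*(-4 + 2*w))
b*Y(2) = -36*(56 - 32*2 + 2*2²) = -36*(56 - 64 + 2*4) = -36*(56 - 64 + 8) = -36*0 = 0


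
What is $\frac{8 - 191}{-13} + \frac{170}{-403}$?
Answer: $\frac{5503}{403} \approx 13.655$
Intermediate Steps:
$\frac{8 - 191}{-13} + \frac{170}{-403} = \left(-183\right) \left(- \frac{1}{13}\right) + 170 \left(- \frac{1}{403}\right) = \frac{183}{13} - \frac{170}{403} = \frac{5503}{403}$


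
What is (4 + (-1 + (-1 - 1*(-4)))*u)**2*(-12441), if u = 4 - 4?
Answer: -199056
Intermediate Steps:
u = 0
(4 + (-1 + (-1 - 1*(-4)))*u)**2*(-12441) = (4 + (-1 + (-1 - 1*(-4)))*0)**2*(-12441) = (4 + (-1 + (-1 + 4))*0)**2*(-12441) = (4 + (-1 + 3)*0)**2*(-12441) = (4 + 2*0)**2*(-12441) = (4 + 0)**2*(-12441) = 4**2*(-12441) = 16*(-12441) = -199056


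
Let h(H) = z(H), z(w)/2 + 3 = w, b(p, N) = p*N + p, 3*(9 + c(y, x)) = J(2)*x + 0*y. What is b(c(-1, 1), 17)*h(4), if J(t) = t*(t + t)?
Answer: -228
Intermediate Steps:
J(t) = 2*t² (J(t) = t*(2*t) = 2*t²)
c(y, x) = -9 + 8*x/3 (c(y, x) = -9 + ((2*2²)*x + 0*y)/3 = -9 + ((2*4)*x + 0)/3 = -9 + (8*x + 0)/3 = -9 + (8*x)/3 = -9 + 8*x/3)
b(p, N) = p + N*p (b(p, N) = N*p + p = p + N*p)
z(w) = -6 + 2*w
h(H) = -6 + 2*H
b(c(-1, 1), 17)*h(4) = ((-9 + (8/3)*1)*(1 + 17))*(-6 + 2*4) = ((-9 + 8/3)*18)*(-6 + 8) = -19/3*18*2 = -114*2 = -228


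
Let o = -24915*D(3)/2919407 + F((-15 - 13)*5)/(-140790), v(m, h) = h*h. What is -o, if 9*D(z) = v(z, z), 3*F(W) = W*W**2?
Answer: -2216157745/341570619 ≈ -6.4881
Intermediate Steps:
F(W) = W**3/3 (F(W) = (W*W**2)/3 = W**3/3)
v(m, h) = h**2
D(z) = z**2/9
o = 2216157745/341570619 (o = -8305*3**2/3/2919407 + (((-15 - 13)*5)**3/3)/(-140790) = -8305*9/3*(1/2919407) + ((-28*5)**3/3)*(-1/140790) = -24915*1*(1/2919407) + ((1/3)*(-140)**3)*(-1/140790) = -24915*1/2919407 + ((1/3)*(-2744000))*(-1/140790) = -24915/2919407 - 2744000/3*(-1/140790) = -24915/2919407 + 274400/42237 = 2216157745/341570619 ≈ 6.4881)
-o = -1*2216157745/341570619 = -2216157745/341570619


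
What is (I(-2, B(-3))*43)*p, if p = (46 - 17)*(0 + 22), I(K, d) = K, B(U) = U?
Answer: -54868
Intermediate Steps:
p = 638 (p = 29*22 = 638)
(I(-2, B(-3))*43)*p = -2*43*638 = -86*638 = -54868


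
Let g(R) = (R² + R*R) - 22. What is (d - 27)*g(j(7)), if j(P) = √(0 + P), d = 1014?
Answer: -7896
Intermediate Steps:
j(P) = √P
g(R) = -22 + 2*R² (g(R) = (R² + R²) - 22 = 2*R² - 22 = -22 + 2*R²)
(d - 27)*g(j(7)) = (1014 - 27)*(-22 + 2*(√7)²) = 987*(-22 + 2*7) = 987*(-22 + 14) = 987*(-8) = -7896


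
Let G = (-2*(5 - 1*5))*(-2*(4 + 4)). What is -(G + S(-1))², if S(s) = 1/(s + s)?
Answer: -¼ ≈ -0.25000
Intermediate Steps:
S(s) = 1/(2*s)
G = 0 (G = (-2*(5 - 5))*(-2*8) = -2*0*(-16) = 0*(-16) = 0)
-(G + S(-1))² = -(0 + (½)/(-1))² = -(0 + (½)*(-1))² = -(0 - ½)² = -(-½)² = -1*¼ = -¼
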